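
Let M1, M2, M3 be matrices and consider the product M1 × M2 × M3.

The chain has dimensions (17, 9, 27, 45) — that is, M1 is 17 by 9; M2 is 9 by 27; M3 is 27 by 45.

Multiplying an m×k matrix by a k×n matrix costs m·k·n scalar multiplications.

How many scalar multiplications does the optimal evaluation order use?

17820

Order (M1 × (M2 × M3)): (M2 × M3): 9×27 by 27×45 → 9×45, cost 9·27·45 = 10935; (M1 × (M2 × M3)): 17×9 by 9×45 → 17×45, cost 17·9·45 = 6885; cumulative 17820. Total 17820.
Order ((M1 × M2) × M3): (M1 × M2): 17×9 by 9×27 → 17×27, cost 17·9·27 = 4131; ((M1 × M2) × M3): 17×27 by 27×45 → 17×45, cost 17·27·45 = 20655; cumulative 24786. Total 24786.
Minimum: 17820.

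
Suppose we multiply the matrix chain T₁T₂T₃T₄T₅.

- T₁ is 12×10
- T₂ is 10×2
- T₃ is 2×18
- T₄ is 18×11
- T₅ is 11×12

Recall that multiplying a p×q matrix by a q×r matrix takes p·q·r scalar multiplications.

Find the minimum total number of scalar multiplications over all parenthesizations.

Adjacent pairs: T₁T₂ = 12·10·2 = 240; T₂T₃ = 10·2·18 = 360; T₃T₄ = 2·18·11 = 396; T₄T₅ = 18·11·12 = 2376.
Length 3: T₁..T₃: k=1: 0+360+12·10·18=2520; k=2: 240+0+12·2·18=672 → min 672 | T₂..T₄: k=2: 0+396+10·2·11=616; k=3: 360+0+10·18·11=2340 → min 616 | T₃..T₅: k=3: 0+2376+2·18·12=2808; k=4: 396+0+2·11·12=660 → min 660.
Length 4: T₁..T₄: k=1: 0+616+12·10·11=1936; k=2: 240+396+12·2·11=900; k=3: 672+0+12·18·11=3048 → min 900 | T₂..T₅: k=2: 0+660+10·2·12=900; k=3: 360+2376+10·18·12=4896; k=4: 616+0+10·11·12=1936 → min 900.
Length 5: T₁..T₅: k=1: 0+900+12·10·12=2340; k=2: 240+660+12·2·12=1188; k=3: 672+2376+12·18·12=5640; k=4: 900+0+12·11·12=2484 → min 1188.
Optimal order: ((T₁T₂)((T₃T₄)T₅)) with cost 1188.

1188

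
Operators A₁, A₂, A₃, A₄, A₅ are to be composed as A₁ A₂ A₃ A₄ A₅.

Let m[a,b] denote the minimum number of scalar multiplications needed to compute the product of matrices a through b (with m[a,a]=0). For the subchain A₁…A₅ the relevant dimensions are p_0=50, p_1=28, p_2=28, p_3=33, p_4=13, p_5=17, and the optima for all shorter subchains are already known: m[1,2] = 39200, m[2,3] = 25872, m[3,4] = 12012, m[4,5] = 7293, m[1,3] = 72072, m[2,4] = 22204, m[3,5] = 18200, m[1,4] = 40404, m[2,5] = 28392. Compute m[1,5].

51454

m[1,5] = min over k∈[1,4] of m[1,k]+m[k+1,5]+p_{0}·p_k·p_{5}.
k=1: 0 + 28392 + 50·28·17 = 52192; k=2: 39200 + 18200 + 50·28·17 = 81200; k=3: 72072 + 7293 + 50·33·17 = 107415; k=4: 40404 + 0 + 50·13·17 = 51454.
Minimum: 51454 at k=4.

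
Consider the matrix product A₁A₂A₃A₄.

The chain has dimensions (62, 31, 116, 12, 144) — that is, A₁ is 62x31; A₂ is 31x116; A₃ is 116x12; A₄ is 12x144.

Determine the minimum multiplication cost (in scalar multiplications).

Adjacent pairs: A₁A₂ = 62·31·116 = 222952; A₂A₃ = 31·116·12 = 43152; A₃A₄ = 116·12·144 = 200448.
Length 3: A₁..A₃: k=1: 0+43152+62·31·12=66216; k=2: 222952+0+62·116·12=309256 → min 66216 | A₂..A₄: k=2: 0+200448+31·116·144=718272; k=3: 43152+0+31·12·144=96720 → min 96720.
Length 4: A₁..A₄: k=1: 0+96720+62·31·144=373488; k=2: 222952+200448+62·116·144=1459048; k=3: 66216+0+62·12·144=173352 → min 173352.
Optimal order: ((A₁(A₂A₃))A₄) with cost 173352.

173352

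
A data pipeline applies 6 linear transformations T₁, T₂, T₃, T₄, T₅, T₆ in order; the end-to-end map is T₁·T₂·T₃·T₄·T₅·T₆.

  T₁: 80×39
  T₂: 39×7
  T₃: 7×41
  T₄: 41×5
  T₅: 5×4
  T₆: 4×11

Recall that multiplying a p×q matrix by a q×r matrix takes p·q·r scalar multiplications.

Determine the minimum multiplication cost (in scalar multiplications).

Adjacent pairs: T₁T₂ = 80·39·7 = 21840; T₂T₃ = 39·7·41 = 11193; T₃T₄ = 7·41·5 = 1435; T₄T₅ = 41·5·4 = 820; T₅T₆ = 5·4·11 = 220.
Length 3: T₁..T₃: k=1: 0+11193+80·39·41=139113; k=2: 21840+0+80·7·41=44800 → min 44800 | T₂..T₄: k=2: 0+1435+39·7·5=2800; k=3: 11193+0+39·41·5=19188 → min 2800 | T₃..T₅: k=3: 0+820+7·41·4=1968; k=4: 1435+0+7·5·4=1575 → min 1575 | T₄..T₆: k=4: 0+220+41·5·11=2475; k=5: 820+0+41·4·11=2624 → min 2475.
Length 4: T₁..T₄: k=1: 0+2800+80·39·5=18400; k=2: 21840+1435+80·7·5=26075; k=3: 44800+0+80·41·5=61200 → min 18400 | T₂..T₅: k=2: 0+1575+39·7·4=2667; k=3: 11193+820+39·41·4=18409; k=4: 2800+0+39·5·4=3580 → min 2667 | T₃..T₆: k=3: 0+2475+7·41·11=5632; k=4: 1435+220+7·5·11=2040; k=5: 1575+0+7·4·11=1883 → min 1883.
Length 5: T₁..T₅: k=1: 0+2667+80·39·4=15147; k=2: 21840+1575+80·7·4=25655; k=3: 44800+820+80·41·4=58740; k=4: 18400+0+80·5·4=20000 → min 15147 | T₂..T₆: k=2: 0+1883+39·7·11=4886; k=3: 11193+2475+39·41·11=31257; k=4: 2800+220+39·5·11=5165; k=5: 2667+0+39·4·11=4383 → min 4383.
Length 6: T₁..T₆: k=1: 0+4383+80·39·11=38703; k=2: 21840+1883+80·7·11=29883; k=3: 44800+2475+80·41·11=83355; k=4: 18400+220+80·5·11=23020; k=5: 15147+0+80·4·11=18667 → min 18667.
Optimal order: ((T₁·(T₂·((T₃·T₄)·T₅)))·T₆) with cost 18667.

18667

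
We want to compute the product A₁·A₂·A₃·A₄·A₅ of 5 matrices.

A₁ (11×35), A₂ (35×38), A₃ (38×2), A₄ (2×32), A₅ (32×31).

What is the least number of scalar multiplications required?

Adjacent pairs: A₁A₂ = 11·35·38 = 14630; A₂A₃ = 35·38·2 = 2660; A₃A₄ = 38·2·32 = 2432; A₄A₅ = 2·32·31 = 1984.
Length 3: A₁..A₃: k=1: 0+2660+11·35·2=3430; k=2: 14630+0+11·38·2=15466 → min 3430 | A₂..A₄: k=2: 0+2432+35·38·32=44992; k=3: 2660+0+35·2·32=4900 → min 4900 | A₃..A₅: k=3: 0+1984+38·2·31=4340; k=4: 2432+0+38·32·31=40128 → min 4340.
Length 4: A₁..A₄: k=1: 0+4900+11·35·32=17220; k=2: 14630+2432+11·38·32=30438; k=3: 3430+0+11·2·32=4134 → min 4134 | A₂..A₅: k=2: 0+4340+35·38·31=45570; k=3: 2660+1984+35·2·31=6814; k=4: 4900+0+35·32·31=39620 → min 6814.
Length 5: A₁..A₅: k=1: 0+6814+11·35·31=18749; k=2: 14630+4340+11·38·31=31928; k=3: 3430+1984+11·2·31=6096; k=4: 4134+0+11·32·31=15046 → min 6096.
Optimal order: ((A₁·(A₂·A₃))·(A₄·A₅)) with cost 6096.

6096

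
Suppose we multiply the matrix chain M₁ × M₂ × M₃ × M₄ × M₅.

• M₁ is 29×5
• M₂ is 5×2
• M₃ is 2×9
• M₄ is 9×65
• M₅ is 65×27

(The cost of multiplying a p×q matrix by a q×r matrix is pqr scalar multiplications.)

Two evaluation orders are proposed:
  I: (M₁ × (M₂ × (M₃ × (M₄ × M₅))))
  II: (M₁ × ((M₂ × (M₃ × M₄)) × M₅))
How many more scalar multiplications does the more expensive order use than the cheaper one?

5956

Order I = (M₁ × (M₂ × (M₃ × (M₄ × M₅)))): (M₄ × M₅): 9×65 by 65×27 → 9×27, cost 9·65·27 = 15795; (M₃ × (M₄ × M₅)): 2×9 by 9×27 → 2×27, cost 2·9·27 = 486; cumulative 16281; (M₂ × (M₃ × (M₄ × M₅))): 5×2 by 2×27 → 5×27, cost 5·2·27 = 270; cumulative 16551; (M₁ × (M₂ × (M₃ × (M₄ × M₅)))): 29×5 by 5×27 → 29×27, cost 29·5·27 = 3915; cumulative 20466. Total 20466.
Order II = (M₁ × ((M₂ × (M₃ × M₄)) × M₅)): (M₃ × M₄): 2×9 by 9×65 → 2×65, cost 2·9·65 = 1170; (M₂ × (M₃ × M₄)): 5×2 by 2×65 → 5×65, cost 5·2·65 = 650; cumulative 1820; ((M₂ × (M₃ × M₄)) × M₅): 5×65 by 65×27 → 5×27, cost 5·65·27 = 8775; cumulative 10595; (M₁ × ((M₂ × (M₃ × M₄)) × M₅)): 29×5 by 5×27 → 29×27, cost 29·5·27 = 3915; cumulative 14510. Total 14510.
Difference: |20466 − 14510| = 5956.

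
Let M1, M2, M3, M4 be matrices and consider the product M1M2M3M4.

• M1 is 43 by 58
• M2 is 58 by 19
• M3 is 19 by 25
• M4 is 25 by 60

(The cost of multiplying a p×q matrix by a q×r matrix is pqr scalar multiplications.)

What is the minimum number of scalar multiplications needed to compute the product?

124906

Adjacent pairs: M1M2 = 43·58·19 = 47386; M2M3 = 58·19·25 = 27550; M3M4 = 19·25·60 = 28500.
Length 3: M1..M3: k=1: 0+27550+43·58·25=89900; k=2: 47386+0+43·19·25=67811 → min 67811 | M2..M4: k=2: 0+28500+58·19·60=94620; k=3: 27550+0+58·25·60=114550 → min 94620.
Length 4: M1..M4: k=1: 0+94620+43·58·60=244260; k=2: 47386+28500+43·19·60=124906; k=3: 67811+0+43·25·60=132311 → min 124906.
Optimal order: ((M1M2)(M3M4)) with cost 124906.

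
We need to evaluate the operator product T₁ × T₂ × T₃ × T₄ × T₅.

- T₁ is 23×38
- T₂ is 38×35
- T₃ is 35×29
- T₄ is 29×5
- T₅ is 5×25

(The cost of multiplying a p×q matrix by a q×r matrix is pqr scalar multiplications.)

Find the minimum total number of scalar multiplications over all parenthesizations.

18970

Adjacent pairs: T₁T₂ = 23·38·35 = 30590; T₂T₃ = 38·35·29 = 38570; T₃T₄ = 35·29·5 = 5075; T₄T₅ = 29·5·25 = 3625.
Length 3: T₁..T₃: k=1: 0+38570+23·38·29=63916; k=2: 30590+0+23·35·29=53935 → min 53935 | T₂..T₄: k=2: 0+5075+38·35·5=11725; k=3: 38570+0+38·29·5=44080 → min 11725 | T₃..T₅: k=3: 0+3625+35·29·25=29000; k=4: 5075+0+35·5·25=9450 → min 9450.
Length 4: T₁..T₄: k=1: 0+11725+23·38·5=16095; k=2: 30590+5075+23·35·5=39690; k=3: 53935+0+23·29·5=57270 → min 16095 | T₂..T₅: k=2: 0+9450+38·35·25=42700; k=3: 38570+3625+38·29·25=69745; k=4: 11725+0+38·5·25=16475 → min 16475.
Length 5: T₁..T₅: k=1: 0+16475+23·38·25=38325; k=2: 30590+9450+23·35·25=60165; k=3: 53935+3625+23·29·25=74235; k=4: 16095+0+23·5·25=18970 → min 18970.
Optimal order: ((T₁ × (T₂ × (T₃ × T₄))) × T₅) with cost 18970.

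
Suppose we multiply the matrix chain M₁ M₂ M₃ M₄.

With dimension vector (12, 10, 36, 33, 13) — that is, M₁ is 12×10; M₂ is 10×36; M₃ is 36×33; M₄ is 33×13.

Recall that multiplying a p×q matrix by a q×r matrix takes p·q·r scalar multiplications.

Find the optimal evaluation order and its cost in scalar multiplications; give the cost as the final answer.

Adjacent pairs: M₁M₂ = 12·10·36 = 4320; M₂M₃ = 10·36·33 = 11880; M₃M₄ = 36·33·13 = 15444.
Length 3: M₁..M₃: k=1: 0+11880+12·10·33=15840; k=2: 4320+0+12·36·33=18576 → min 15840 | M₂..M₄: k=2: 0+15444+10·36·13=20124; k=3: 11880+0+10·33·13=16170 → min 16170.
Length 4: M₁..M₄: k=1: 0+16170+12·10·13=17730; k=2: 4320+15444+12·36·13=25380; k=3: 15840+0+12·33·13=20988 → min 17730.
Optimal parenthesization: (M₁ ((M₂ M₃) M₄)) with cost 17730.

17730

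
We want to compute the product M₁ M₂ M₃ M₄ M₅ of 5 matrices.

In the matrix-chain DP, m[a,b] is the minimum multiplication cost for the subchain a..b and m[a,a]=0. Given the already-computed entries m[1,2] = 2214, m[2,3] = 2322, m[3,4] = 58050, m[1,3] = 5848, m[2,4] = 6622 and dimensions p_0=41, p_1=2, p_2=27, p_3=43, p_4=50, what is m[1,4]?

10722

m[1,4] = min over k∈[1,3] of m[1,k]+m[k+1,4]+p_{0}·p_k·p_{4}.
k=1: 0 + 6622 + 41·2·50 = 10722; k=2: 2214 + 58050 + 41·27·50 = 115614; k=3: 5848 + 0 + 41·43·50 = 93998.
Minimum: 10722 at k=1.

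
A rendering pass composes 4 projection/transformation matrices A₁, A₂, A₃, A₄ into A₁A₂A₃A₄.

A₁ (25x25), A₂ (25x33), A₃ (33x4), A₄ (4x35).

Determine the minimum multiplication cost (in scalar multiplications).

9300

Adjacent pairs: A₁A₂ = 25·25·33 = 20625; A₂A₃ = 25·33·4 = 3300; A₃A₄ = 33·4·35 = 4620.
Length 3: A₁..A₃: k=1: 0+3300+25·25·4=5800; k=2: 20625+0+25·33·4=23925 → min 5800 | A₂..A₄: k=2: 0+4620+25·33·35=33495; k=3: 3300+0+25·4·35=6800 → min 6800.
Length 4: A₁..A₄: k=1: 0+6800+25·25·35=28675; k=2: 20625+4620+25·33·35=54120; k=3: 5800+0+25·4·35=9300 → min 9300.
Optimal order: ((A₁(A₂A₃))A₄) with cost 9300.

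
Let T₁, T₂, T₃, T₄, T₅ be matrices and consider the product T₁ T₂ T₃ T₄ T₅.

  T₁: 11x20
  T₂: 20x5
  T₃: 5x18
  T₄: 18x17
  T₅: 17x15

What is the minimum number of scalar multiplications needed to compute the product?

Adjacent pairs: T₁T₂ = 11·20·5 = 1100; T₂T₃ = 20·5·18 = 1800; T₃T₄ = 5·18·17 = 1530; T₄T₅ = 18·17·15 = 4590.
Length 3: T₁..T₃: k=1: 0+1800+11·20·18=5760; k=2: 1100+0+11·5·18=2090 → min 2090 | T₂..T₄: k=2: 0+1530+20·5·17=3230; k=3: 1800+0+20·18·17=7920 → min 3230 | T₃..T₅: k=3: 0+4590+5·18·15=5940; k=4: 1530+0+5·17·15=2805 → min 2805.
Length 4: T₁..T₄: k=1: 0+3230+11·20·17=6970; k=2: 1100+1530+11·5·17=3565; k=3: 2090+0+11·18·17=5456 → min 3565 | T₂..T₅: k=2: 0+2805+20·5·15=4305; k=3: 1800+4590+20·18·15=11790; k=4: 3230+0+20·17·15=8330 → min 4305.
Length 5: T₁..T₅: k=1: 0+4305+11·20·15=7605; k=2: 1100+2805+11·5·15=4730; k=3: 2090+4590+11·18·15=9650; k=4: 3565+0+11·17·15=6370 → min 4730.
Optimal order: ((T₁ T₂) ((T₃ T₄) T₅)) with cost 4730.

4730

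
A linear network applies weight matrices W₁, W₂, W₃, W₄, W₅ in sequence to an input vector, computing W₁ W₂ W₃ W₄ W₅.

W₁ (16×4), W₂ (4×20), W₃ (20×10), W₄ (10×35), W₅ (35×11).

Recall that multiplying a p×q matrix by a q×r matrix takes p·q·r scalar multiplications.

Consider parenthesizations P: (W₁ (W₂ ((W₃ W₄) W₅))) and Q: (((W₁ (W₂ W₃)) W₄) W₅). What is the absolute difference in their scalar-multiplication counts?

Order P = (W₁ (W₂ ((W₃ W₄) W₅))): (W₃ W₄): 20×10 by 10×35 → 20×35, cost 20·10·35 = 7000; ((W₃ W₄) W₅): 20×35 by 35×11 → 20×11, cost 20·35·11 = 7700; cumulative 14700; (W₂ ((W₃ W₄) W₅)): 4×20 by 20×11 → 4×11, cost 4·20·11 = 880; cumulative 15580; (W₁ (W₂ ((W₃ W₄) W₅))): 16×4 by 4×11 → 16×11, cost 16·4·11 = 704; cumulative 16284. Total 16284.
Order Q = (((W₁ (W₂ W₃)) W₄) W₅): (W₂ W₃): 4×20 by 20×10 → 4×10, cost 4·20·10 = 800; (W₁ (W₂ W₃)): 16×4 by 4×10 → 16×10, cost 16·4·10 = 640; cumulative 1440; ((W₁ (W₂ W₃)) W₄): 16×10 by 10×35 → 16×35, cost 16·10·35 = 5600; cumulative 7040; (((W₁ (W₂ W₃)) W₄) W₅): 16×35 by 35×11 → 16×11, cost 16·35·11 = 6160; cumulative 13200. Total 13200.
Difference: |16284 − 13200| = 3084.

3084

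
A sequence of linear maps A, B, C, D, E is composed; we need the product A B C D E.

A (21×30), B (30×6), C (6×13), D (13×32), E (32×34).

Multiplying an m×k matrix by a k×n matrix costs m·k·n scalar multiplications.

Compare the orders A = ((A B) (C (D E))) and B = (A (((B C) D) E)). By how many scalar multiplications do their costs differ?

Order A = ((A B) (C (D E))): (A B): 21×30 by 30×6 → 21×6, cost 21·30·6 = 3780; (D E): 13×32 by 32×34 → 13×34, cost 13·32·34 = 14144; (C (D E)): 6×13 by 13×34 → 6×34, cost 6·13·34 = 2652; cumulative 16796; ((A B) (C (D E))): 21×6 by 6×34 → 21×34, cost 21·6·34 = 4284; cumulative 24860. Total 24860.
Order B = (A (((B C) D) E)): (B C): 30×6 by 6×13 → 30×13, cost 30·6·13 = 2340; ((B C) D): 30×13 by 13×32 → 30×32, cost 30·13·32 = 12480; cumulative 14820; (((B C) D) E): 30×32 by 32×34 → 30×34, cost 30·32·34 = 32640; cumulative 47460; (A (((B C) D) E)): 21×30 by 30×34 → 21×34, cost 21·30·34 = 21420; cumulative 68880. Total 68880.
Difference: |24860 − 68880| = 44020.

44020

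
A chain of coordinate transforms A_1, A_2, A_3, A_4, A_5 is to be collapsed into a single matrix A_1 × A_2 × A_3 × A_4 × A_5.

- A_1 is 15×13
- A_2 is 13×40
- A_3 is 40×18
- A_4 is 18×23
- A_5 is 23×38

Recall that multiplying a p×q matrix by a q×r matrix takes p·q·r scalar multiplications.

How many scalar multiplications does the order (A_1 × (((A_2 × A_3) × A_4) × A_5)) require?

(A_2 × A_3): 13×40 by 40×18 → 13×18, cost 13·40·18 = 9360
((A_2 × A_3) × A_4): 13×18 by 18×23 → 13×23, cost 13·18·23 = 5382; cumulative 14742
(((A_2 × A_3) × A_4) × A_5): 13×23 by 23×38 → 13×38, cost 13·23·38 = 11362; cumulative 26104
(A_1 × (((A_2 × A_3) × A_4) × A_5)): 15×13 by 13×38 → 15×38, cost 15·13·38 = 7410; cumulative 33514
Total: 33514 scalar multiplications.

33514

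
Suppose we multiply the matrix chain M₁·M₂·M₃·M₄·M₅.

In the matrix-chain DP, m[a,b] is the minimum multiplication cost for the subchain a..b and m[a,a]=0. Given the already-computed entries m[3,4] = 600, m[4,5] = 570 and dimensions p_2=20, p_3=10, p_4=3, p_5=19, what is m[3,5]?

1740

m[3,5] = min over k∈[3,4] of m[3,k]+m[k+1,5]+p_{2}·p_k·p_{5}.
k=3: 0 + 570 + 20·10·19 = 4370; k=4: 600 + 0 + 20·3·19 = 1740.
Minimum: 1740 at k=4.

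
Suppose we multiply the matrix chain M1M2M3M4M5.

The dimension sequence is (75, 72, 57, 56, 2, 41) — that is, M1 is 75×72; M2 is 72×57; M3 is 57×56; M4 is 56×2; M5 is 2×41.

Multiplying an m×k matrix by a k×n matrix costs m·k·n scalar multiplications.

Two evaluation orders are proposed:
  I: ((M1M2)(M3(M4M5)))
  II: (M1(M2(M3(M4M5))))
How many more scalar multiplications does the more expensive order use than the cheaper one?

93411

Order I = ((M1M2)(M3(M4M5))): (M1M2): 75×72 by 72×57 → 75×57, cost 75·72·57 = 307800; (M4M5): 56×2 by 2×41 → 56×41, cost 56·2·41 = 4592; (M3(M4M5)): 57×56 by 56×41 → 57×41, cost 57·56·41 = 130872; cumulative 135464; ((M1M2)(M3(M4M5))): 75×57 by 57×41 → 75×41, cost 75·57·41 = 175275; cumulative 618539. Total 618539.
Order II = (M1(M2(M3(M4M5)))): (M4M5): 56×2 by 2×41 → 56×41, cost 56·2·41 = 4592; (M3(M4M5)): 57×56 by 56×41 → 57×41, cost 57·56·41 = 130872; cumulative 135464; (M2(M3(M4M5))): 72×57 by 57×41 → 72×41, cost 72·57·41 = 168264; cumulative 303728; (M1(M2(M3(M4M5)))): 75×72 by 72×41 → 75×41, cost 75·72·41 = 221400; cumulative 525128. Total 525128.
Difference: |618539 − 525128| = 93411.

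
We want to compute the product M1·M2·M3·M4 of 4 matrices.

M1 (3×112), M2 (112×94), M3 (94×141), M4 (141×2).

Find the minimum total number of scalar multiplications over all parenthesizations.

48236

Adjacent pairs: M1M2 = 3·112·94 = 31584; M2M3 = 112·94·141 = 1484448; M3M4 = 94·141·2 = 26508.
Length 3: M1..M3: k=1: 0+1484448+3·112·141=1531824; k=2: 31584+0+3·94·141=71346 → min 71346 | M2..M4: k=2: 0+26508+112·94·2=47564; k=3: 1484448+0+112·141·2=1516032 → min 47564.
Length 4: M1..M4: k=1: 0+47564+3·112·2=48236; k=2: 31584+26508+3·94·2=58656; k=3: 71346+0+3·141·2=72192 → min 48236.
Optimal order: (M1·(M2·(M3·M4))) with cost 48236.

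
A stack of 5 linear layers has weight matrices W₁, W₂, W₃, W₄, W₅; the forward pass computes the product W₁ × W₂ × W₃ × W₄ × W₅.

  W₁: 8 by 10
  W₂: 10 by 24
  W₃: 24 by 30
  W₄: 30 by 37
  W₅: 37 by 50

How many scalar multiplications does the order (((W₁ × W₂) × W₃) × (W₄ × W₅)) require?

(W₁ × W₂): 8×10 by 10×24 → 8×24, cost 8·10·24 = 1920
((W₁ × W₂) × W₃): 8×24 by 24×30 → 8×30, cost 8·24·30 = 5760; cumulative 7680
(W₄ × W₅): 30×37 by 37×50 → 30×50, cost 30·37·50 = 55500
(((W₁ × W₂) × W₃) × (W₄ × W₅)): 8×30 by 30×50 → 8×50, cost 8·30·50 = 12000; cumulative 75180
Total: 75180 scalar multiplications.

75180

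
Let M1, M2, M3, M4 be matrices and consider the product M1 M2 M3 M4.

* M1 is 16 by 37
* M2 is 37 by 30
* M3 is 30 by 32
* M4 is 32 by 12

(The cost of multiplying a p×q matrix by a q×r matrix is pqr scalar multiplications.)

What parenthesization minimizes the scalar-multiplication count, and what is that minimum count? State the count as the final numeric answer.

Adjacent pairs: M1M2 = 16·37·30 = 17760; M2M3 = 37·30·32 = 35520; M3M4 = 30·32·12 = 11520.
Length 3: M1..M3: k=1: 0+35520+16·37·32=54464; k=2: 17760+0+16·30·32=33120 → min 33120 | M2..M4: k=2: 0+11520+37·30·12=24840; k=3: 35520+0+37·32·12=49728 → min 24840.
Length 4: M1..M4: k=1: 0+24840+16·37·12=31944; k=2: 17760+11520+16·30·12=35040; k=3: 33120+0+16·32·12=39264 → min 31944.
Optimal parenthesization: (M1 (M2 (M3 M4))) with cost 31944.

31944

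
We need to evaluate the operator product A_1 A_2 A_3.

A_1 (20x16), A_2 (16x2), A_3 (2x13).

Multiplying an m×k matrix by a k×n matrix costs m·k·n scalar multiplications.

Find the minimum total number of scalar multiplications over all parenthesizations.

Order (A_1 (A_2 A_3)): (A_2 A_3): 16×2 by 2×13 → 16×13, cost 16·2·13 = 416; (A_1 (A_2 A_3)): 20×16 by 16×13 → 20×13, cost 20·16·13 = 4160; cumulative 4576. Total 4576.
Order ((A_1 A_2) A_3): (A_1 A_2): 20×16 by 16×2 → 20×2, cost 20·16·2 = 640; ((A_1 A_2) A_3): 20×2 by 2×13 → 20×13, cost 20·2·13 = 520; cumulative 1160. Total 1160.
Minimum: 1160.

1160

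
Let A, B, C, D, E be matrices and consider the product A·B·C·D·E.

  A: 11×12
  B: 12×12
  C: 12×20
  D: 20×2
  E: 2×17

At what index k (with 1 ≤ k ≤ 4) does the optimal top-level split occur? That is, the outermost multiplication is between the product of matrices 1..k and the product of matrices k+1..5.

4

Adjacent pairs: AB = 11·12·12 = 1584; BC = 12·12·20 = 2880; CD = 12·20·2 = 480; DE = 20·2·17 = 680.
Length 3: A..C: k=1: 0+2880+11·12·20=5520; k=2: 1584+0+11·12·20=4224 → min 4224 | B..D: k=2: 0+480+12·12·2=768; k=3: 2880+0+12·20·2=3360 → min 768 | C..E: k=3: 0+680+12·20·17=4760; k=4: 480+0+12·2·17=888 → min 888.
Length 4: A..D: k=1: 0+768+11·12·2=1032; k=2: 1584+480+11·12·2=2328; k=3: 4224+0+11·20·2=4664 → min 1032 | B..E: k=2: 0+888+12·12·17=3336; k=3: 2880+680+12·20·17=7640; k=4: 768+0+12·2·17=1176 → min 1176.
Top-level splits: k=1: (A..A)·(B..E) → 0+1176+11·12·17 = 3420; k=2: (A..B)·(C..E) → 1584+888+11·12·17 = 4716; k=3: (A..C)·(D..E) → 4224+680+11·20·17 = 8644; k=4: (A..D)·(E..E) → 1032+0+11·2·17 = 1406.
Best split is after D, i.e. k = 4.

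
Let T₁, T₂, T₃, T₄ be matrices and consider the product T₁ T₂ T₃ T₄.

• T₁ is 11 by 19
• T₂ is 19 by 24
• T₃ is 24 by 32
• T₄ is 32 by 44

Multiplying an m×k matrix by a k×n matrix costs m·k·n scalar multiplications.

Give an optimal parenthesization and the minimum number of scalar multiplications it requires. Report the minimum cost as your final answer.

Adjacent pairs: T₁T₂ = 11·19·24 = 5016; T₂T₃ = 19·24·32 = 14592; T₃T₄ = 24·32·44 = 33792.
Length 3: T₁..T₃: k=1: 0+14592+11·19·32=21280; k=2: 5016+0+11·24·32=13464 → min 13464 | T₂..T₄: k=2: 0+33792+19·24·44=53856; k=3: 14592+0+19·32·44=41344 → min 41344.
Length 4: T₁..T₄: k=1: 0+41344+11·19·44=50540; k=2: 5016+33792+11·24·44=50424; k=3: 13464+0+11·32·44=28952 → min 28952.
Optimal parenthesization: (((T₁ T₂) T₃) T₄) with cost 28952.

28952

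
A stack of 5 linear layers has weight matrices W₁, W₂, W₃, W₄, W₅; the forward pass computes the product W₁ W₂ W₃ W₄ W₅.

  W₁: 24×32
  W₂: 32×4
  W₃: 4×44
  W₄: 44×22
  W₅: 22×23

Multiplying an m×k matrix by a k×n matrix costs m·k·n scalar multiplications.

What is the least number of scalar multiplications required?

11176

Adjacent pairs: W₁W₂ = 24·32·4 = 3072; W₂W₃ = 32·4·44 = 5632; W₃W₄ = 4·44·22 = 3872; W₄W₅ = 44·22·23 = 22264.
Length 3: W₁..W₃: k=1: 0+5632+24·32·44=39424; k=2: 3072+0+24·4·44=7296 → min 7296 | W₂..W₄: k=2: 0+3872+32·4·22=6688; k=3: 5632+0+32·44·22=36608 → min 6688 | W₃..W₅: k=3: 0+22264+4·44·23=26312; k=4: 3872+0+4·22·23=5896 → min 5896.
Length 4: W₁..W₄: k=1: 0+6688+24·32·22=23584; k=2: 3072+3872+24·4·22=9056; k=3: 7296+0+24·44·22=30528 → min 9056 | W₂..W₅: k=2: 0+5896+32·4·23=8840; k=3: 5632+22264+32·44·23=60280; k=4: 6688+0+32·22·23=22880 → min 8840.
Length 5: W₁..W₅: k=1: 0+8840+24·32·23=26504; k=2: 3072+5896+24·4·23=11176; k=3: 7296+22264+24·44·23=53848; k=4: 9056+0+24·22·23=21200 → min 11176.
Optimal order: ((W₁ W₂) ((W₃ W₄) W₅)) with cost 11176.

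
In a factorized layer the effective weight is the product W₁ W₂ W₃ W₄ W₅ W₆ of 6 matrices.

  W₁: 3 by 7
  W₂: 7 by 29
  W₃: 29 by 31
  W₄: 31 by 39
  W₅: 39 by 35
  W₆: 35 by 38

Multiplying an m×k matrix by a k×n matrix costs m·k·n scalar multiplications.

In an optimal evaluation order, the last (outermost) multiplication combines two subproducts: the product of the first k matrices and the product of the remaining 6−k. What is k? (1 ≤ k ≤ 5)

Adjacent pairs: W₁W₂ = 3·7·29 = 609; W₂W₃ = 7·29·31 = 6293; W₃W₄ = 29·31·39 = 35061; W₄W₅ = 31·39·35 = 42315; W₅W₆ = 39·35·38 = 51870.
Length 3: W₁..W₃: k=1: 0+6293+3·7·31=6944; k=2: 609+0+3·29·31=3306 → min 3306 | W₂..W₄: k=2: 0+35061+7·29·39=42978; k=3: 6293+0+7·31·39=14756 → min 14756 | W₃..W₅: k=3: 0+42315+29·31·35=73780; k=4: 35061+0+29·39·35=74646 → min 73780 | W₄..W₆: k=4: 0+51870+31·39·38=97812; k=5: 42315+0+31·35·38=83545 → min 83545.
Length 4: W₁..W₄: k=1: 0+14756+3·7·39=15575; k=2: 609+35061+3·29·39=39063; k=3: 3306+0+3·31·39=6933 → min 6933 | W₂..W₅: k=2: 0+73780+7·29·35=80885; k=3: 6293+42315+7·31·35=56203; k=4: 14756+0+7·39·35=24311 → min 24311 | W₃..W₆: k=3: 0+83545+29·31·38=117707; k=4: 35061+51870+29·39·38=129909; k=5: 73780+0+29·35·38=112350 → min 112350.
Length 5: W₁..W₅: k=1: 0+24311+3·7·35=25046; k=2: 609+73780+3·29·35=77434; k=3: 3306+42315+3·31·35=48876; k=4: 6933+0+3·39·35=11028 → min 11028 | W₂..W₆: k=2: 0+112350+7·29·38=120064; k=3: 6293+83545+7·31·38=98084; k=4: 14756+51870+7·39·38=77000; k=5: 24311+0+7·35·38=33621 → min 33621.
Top-level splits: k=1: (W₁..W₁)·(W₂..W₆) → 0+33621+3·7·38 = 34419; k=2: (W₁..W₂)·(W₃..W₆) → 609+112350+3·29·38 = 116265; k=3: (W₁..W₃)·(W₄..W₆) → 3306+83545+3·31·38 = 90385; k=4: (W₁..W₄)·(W₅..W₆) → 6933+51870+3·39·38 = 63249; k=5: (W₁..W₅)·(W₆..W₆) → 11028+0+3·35·38 = 15018.
Best split is after W₅, i.e. k = 5.

5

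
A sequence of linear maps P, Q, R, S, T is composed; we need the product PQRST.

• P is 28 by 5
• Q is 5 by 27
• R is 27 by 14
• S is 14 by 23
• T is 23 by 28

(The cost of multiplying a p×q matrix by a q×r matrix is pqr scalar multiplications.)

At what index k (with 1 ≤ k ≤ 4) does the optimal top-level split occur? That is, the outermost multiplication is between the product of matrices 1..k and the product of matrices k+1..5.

1

Adjacent pairs: PQ = 28·5·27 = 3780; QR = 5·27·14 = 1890; RS = 27·14·23 = 8694; ST = 14·23·28 = 9016.
Length 3: P..R: k=1: 0+1890+28·5·14=3850; k=2: 3780+0+28·27·14=14364 → min 3850 | Q..S: k=2: 0+8694+5·27·23=11799; k=3: 1890+0+5·14·23=3500 → min 3500 | R..T: k=3: 0+9016+27·14·28=19600; k=4: 8694+0+27·23·28=26082 → min 19600.
Length 4: P..S: k=1: 0+3500+28·5·23=6720; k=2: 3780+8694+28·27·23=29862; k=3: 3850+0+28·14·23=12866 → min 6720 | Q..T: k=2: 0+19600+5·27·28=23380; k=3: 1890+9016+5·14·28=12866; k=4: 3500+0+5·23·28=6720 → min 6720.
Top-level splits: k=1: (P..P)·(Q..T) → 0+6720+28·5·28 = 10640; k=2: (P..Q)·(R..T) → 3780+19600+28·27·28 = 44548; k=3: (P..R)·(S..T) → 3850+9016+28·14·28 = 23842; k=4: (P..S)·(T..T) → 6720+0+28·23·28 = 24752.
Best split is after P, i.e. k = 1.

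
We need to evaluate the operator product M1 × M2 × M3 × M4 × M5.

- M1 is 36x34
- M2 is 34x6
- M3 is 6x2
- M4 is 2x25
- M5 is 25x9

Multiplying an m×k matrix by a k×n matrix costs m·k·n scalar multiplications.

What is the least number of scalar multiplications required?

3954

Adjacent pairs: M1M2 = 36·34·6 = 7344; M2M3 = 34·6·2 = 408; M3M4 = 6·2·25 = 300; M4M5 = 2·25·9 = 450.
Length 3: M1..M3: k=1: 0+408+36·34·2=2856; k=2: 7344+0+36·6·2=7776 → min 2856 | M2..M4: k=2: 0+300+34·6·25=5400; k=3: 408+0+34·2·25=2108 → min 2108 | M3..M5: k=3: 0+450+6·2·9=558; k=4: 300+0+6·25·9=1650 → min 558.
Length 4: M1..M4: k=1: 0+2108+36·34·25=32708; k=2: 7344+300+36·6·25=13044; k=3: 2856+0+36·2·25=4656 → min 4656 | M2..M5: k=2: 0+558+34·6·9=2394; k=3: 408+450+34·2·9=1470; k=4: 2108+0+34·25·9=9758 → min 1470.
Length 5: M1..M5: k=1: 0+1470+36·34·9=12486; k=2: 7344+558+36·6·9=9846; k=3: 2856+450+36·2·9=3954; k=4: 4656+0+36·25·9=12756 → min 3954.
Optimal order: ((M1 × (M2 × M3)) × (M4 × M5)) with cost 3954.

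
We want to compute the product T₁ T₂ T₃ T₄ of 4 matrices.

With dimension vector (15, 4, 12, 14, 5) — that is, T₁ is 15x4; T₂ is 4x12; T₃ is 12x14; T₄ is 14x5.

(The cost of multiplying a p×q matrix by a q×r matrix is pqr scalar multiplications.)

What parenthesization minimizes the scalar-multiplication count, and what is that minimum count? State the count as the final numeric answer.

1252

Adjacent pairs: T₁T₂ = 15·4·12 = 720; T₂T₃ = 4·12·14 = 672; T₃T₄ = 12·14·5 = 840.
Length 3: T₁..T₃: k=1: 0+672+15·4·14=1512; k=2: 720+0+15·12·14=3240 → min 1512 | T₂..T₄: k=2: 0+840+4·12·5=1080; k=3: 672+0+4·14·5=952 → min 952.
Length 4: T₁..T₄: k=1: 0+952+15·4·5=1252; k=2: 720+840+15·12·5=2460; k=3: 1512+0+15·14·5=2562 → min 1252.
Optimal parenthesization: (T₁ ((T₂ T₃) T₄)) with cost 1252.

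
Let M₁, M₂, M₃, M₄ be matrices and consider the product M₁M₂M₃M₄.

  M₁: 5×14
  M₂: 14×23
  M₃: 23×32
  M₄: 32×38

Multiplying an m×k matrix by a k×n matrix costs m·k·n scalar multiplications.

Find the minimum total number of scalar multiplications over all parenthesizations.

Adjacent pairs: M₁M₂ = 5·14·23 = 1610; M₂M₃ = 14·23·32 = 10304; M₃M₄ = 23·32·38 = 27968.
Length 3: M₁..M₃: k=1: 0+10304+5·14·32=12544; k=2: 1610+0+5·23·32=5290 → min 5290 | M₂..M₄: k=2: 0+27968+14·23·38=40204; k=3: 10304+0+14·32·38=27328 → min 27328.
Length 4: M₁..M₄: k=1: 0+27328+5·14·38=29988; k=2: 1610+27968+5·23·38=33948; k=3: 5290+0+5·32·38=11370 → min 11370.
Optimal order: (((M₁M₂)M₃)M₄) with cost 11370.

11370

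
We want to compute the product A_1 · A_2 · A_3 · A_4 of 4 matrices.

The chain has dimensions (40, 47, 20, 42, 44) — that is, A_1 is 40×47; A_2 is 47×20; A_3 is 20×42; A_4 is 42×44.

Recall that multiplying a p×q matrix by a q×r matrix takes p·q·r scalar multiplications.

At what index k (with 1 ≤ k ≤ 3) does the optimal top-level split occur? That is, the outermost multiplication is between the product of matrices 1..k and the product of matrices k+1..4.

2

Adjacent pairs: A_1A_2 = 40·47·20 = 37600; A_2A_3 = 47·20·42 = 39480; A_3A_4 = 20·42·44 = 36960.
Length 3: A_1..A_3: k=1: 0+39480+40·47·42=118440; k=2: 37600+0+40·20·42=71200 → min 71200 | A_2..A_4: k=2: 0+36960+47·20·44=78320; k=3: 39480+0+47·42·44=126336 → min 78320.
Top-level splits: k=1: (A_1..A_1)·(A_2..A_4) → 0+78320+40·47·44 = 161040; k=2: (A_1..A_2)·(A_3..A_4) → 37600+36960+40·20·44 = 109760; k=3: (A_1..A_3)·(A_4..A_4) → 71200+0+40·42·44 = 145120.
Best split is after A_2, i.e. k = 2.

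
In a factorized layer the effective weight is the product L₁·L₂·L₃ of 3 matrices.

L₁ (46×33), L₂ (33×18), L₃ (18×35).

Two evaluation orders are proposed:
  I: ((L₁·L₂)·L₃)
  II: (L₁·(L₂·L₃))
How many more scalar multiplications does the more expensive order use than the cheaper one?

17616

Order I = ((L₁·L₂)·L₃): (L₁·L₂): 46×33 by 33×18 → 46×18, cost 46·33·18 = 27324; ((L₁·L₂)·L₃): 46×18 by 18×35 → 46×35, cost 46·18·35 = 28980; cumulative 56304. Total 56304.
Order II = (L₁·(L₂·L₃)): (L₂·L₃): 33×18 by 18×35 → 33×35, cost 33·18·35 = 20790; (L₁·(L₂·L₃)): 46×33 by 33×35 → 46×35, cost 46·33·35 = 53130; cumulative 73920. Total 73920.
Difference: |56304 − 73920| = 17616.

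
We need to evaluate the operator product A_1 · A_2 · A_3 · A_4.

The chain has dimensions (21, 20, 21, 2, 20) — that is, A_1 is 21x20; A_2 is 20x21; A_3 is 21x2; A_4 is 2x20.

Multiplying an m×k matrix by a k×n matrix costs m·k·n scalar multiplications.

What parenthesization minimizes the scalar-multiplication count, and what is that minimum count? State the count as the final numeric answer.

2520

Adjacent pairs: A_1A_2 = 21·20·21 = 8820; A_2A_3 = 20·21·2 = 840; A_3A_4 = 21·2·20 = 840.
Length 3: A_1..A_3: k=1: 0+840+21·20·2=1680; k=2: 8820+0+21·21·2=9702 → min 1680 | A_2..A_4: k=2: 0+840+20·21·20=9240; k=3: 840+0+20·2·20=1640 → min 1640.
Length 4: A_1..A_4: k=1: 0+1640+21·20·20=10040; k=2: 8820+840+21·21·20=18480; k=3: 1680+0+21·2·20=2520 → min 2520.
Optimal parenthesization: ((A_1 · (A_2 · A_3)) · A_4) with cost 2520.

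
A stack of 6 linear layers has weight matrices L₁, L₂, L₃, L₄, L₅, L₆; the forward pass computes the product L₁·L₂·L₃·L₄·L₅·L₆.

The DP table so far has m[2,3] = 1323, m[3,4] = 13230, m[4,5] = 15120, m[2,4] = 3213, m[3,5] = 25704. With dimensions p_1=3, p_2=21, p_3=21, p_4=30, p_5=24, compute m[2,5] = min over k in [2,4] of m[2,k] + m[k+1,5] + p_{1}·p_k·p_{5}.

m[2,5] = min over k∈[2,4] of m[2,k]+m[k+1,5]+p_{1}·p_k·p_{5}.
k=2: 0 + 25704 + 3·21·24 = 27216; k=3: 1323 + 15120 + 3·21·24 = 17955; k=4: 3213 + 0 + 3·30·24 = 5373.
Minimum: 5373 at k=4.

5373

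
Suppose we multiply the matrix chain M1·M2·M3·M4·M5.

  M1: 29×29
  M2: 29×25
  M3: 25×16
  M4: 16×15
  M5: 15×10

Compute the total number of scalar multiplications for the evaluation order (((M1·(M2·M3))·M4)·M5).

(M2·M3): 29×25 by 25×16 → 29×16, cost 29·25·16 = 11600
(M1·(M2·M3)): 29×29 by 29×16 → 29×16, cost 29·29·16 = 13456; cumulative 25056
((M1·(M2·M3))·M4): 29×16 by 16×15 → 29×15, cost 29·16·15 = 6960; cumulative 32016
(((M1·(M2·M3))·M4)·M5): 29×15 by 15×10 → 29×10, cost 29·15·10 = 4350; cumulative 36366
Total: 36366 scalar multiplications.

36366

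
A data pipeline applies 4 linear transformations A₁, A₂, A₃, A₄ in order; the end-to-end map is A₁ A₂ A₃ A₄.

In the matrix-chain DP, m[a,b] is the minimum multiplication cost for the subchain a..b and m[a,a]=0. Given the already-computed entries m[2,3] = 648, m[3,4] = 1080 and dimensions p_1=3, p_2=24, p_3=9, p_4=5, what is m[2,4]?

783

m[2,4] = min over k∈[2,3] of m[2,k]+m[k+1,4]+p_{1}·p_k·p_{4}.
k=2: 0 + 1080 + 3·24·5 = 1440; k=3: 648 + 0 + 3·9·5 = 783.
Minimum: 783 at k=3.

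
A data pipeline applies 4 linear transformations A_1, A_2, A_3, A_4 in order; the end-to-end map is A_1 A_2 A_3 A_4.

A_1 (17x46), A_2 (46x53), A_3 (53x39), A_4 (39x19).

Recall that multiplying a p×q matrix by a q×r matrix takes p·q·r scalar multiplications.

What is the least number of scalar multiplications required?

89182

Adjacent pairs: A_1A_2 = 17·46·53 = 41446; A_2A_3 = 46·53·39 = 95082; A_3A_4 = 53·39·19 = 39273.
Length 3: A_1..A_3: k=1: 0+95082+17·46·39=125580; k=2: 41446+0+17·53·39=76585 → min 76585 | A_2..A_4: k=2: 0+39273+46·53·19=85595; k=3: 95082+0+46·39·19=129168 → min 85595.
Length 4: A_1..A_4: k=1: 0+85595+17·46·19=100453; k=2: 41446+39273+17·53·19=97838; k=3: 76585+0+17·39·19=89182 → min 89182.
Optimal order: (((A_1 A_2) A_3) A_4) with cost 89182.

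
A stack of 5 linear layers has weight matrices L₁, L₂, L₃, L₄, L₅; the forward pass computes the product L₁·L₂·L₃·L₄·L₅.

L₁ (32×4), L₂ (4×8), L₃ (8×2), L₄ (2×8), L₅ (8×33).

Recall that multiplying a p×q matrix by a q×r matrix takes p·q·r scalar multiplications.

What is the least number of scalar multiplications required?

2960

Adjacent pairs: L₁L₂ = 32·4·8 = 1024; L₂L₃ = 4·8·2 = 64; L₃L₄ = 8·2·8 = 128; L₄L₅ = 2·8·33 = 528.
Length 3: L₁..L₃: k=1: 0+64+32·4·2=320; k=2: 1024+0+32·8·2=1536 → min 320 | L₂..L₄: k=2: 0+128+4·8·8=384; k=3: 64+0+4·2·8=128 → min 128 | L₃..L₅: k=3: 0+528+8·2·33=1056; k=4: 128+0+8·8·33=2240 → min 1056.
Length 4: L₁..L₄: k=1: 0+128+32·4·8=1152; k=2: 1024+128+32·8·8=3200; k=3: 320+0+32·2·8=832 → min 832 | L₂..L₅: k=2: 0+1056+4·8·33=2112; k=3: 64+528+4·2·33=856; k=4: 128+0+4·8·33=1184 → min 856.
Length 5: L₁..L₅: k=1: 0+856+32·4·33=5080; k=2: 1024+1056+32·8·33=10528; k=3: 320+528+32·2·33=2960; k=4: 832+0+32·8·33=9280 → min 2960.
Optimal order: ((L₁·(L₂·L₃))·(L₄·L₅)) with cost 2960.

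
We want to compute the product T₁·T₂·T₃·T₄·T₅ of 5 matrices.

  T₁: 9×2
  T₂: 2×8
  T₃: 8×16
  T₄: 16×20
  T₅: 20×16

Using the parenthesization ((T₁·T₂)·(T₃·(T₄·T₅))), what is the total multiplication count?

8464

(T₁·T₂): 9×2 by 2×8 → 9×8, cost 9·2·8 = 144
(T₄·T₅): 16×20 by 20×16 → 16×16, cost 16·20·16 = 5120
(T₃·(T₄·T₅)): 8×16 by 16×16 → 8×16, cost 8·16·16 = 2048; cumulative 7168
((T₁·T₂)·(T₃·(T₄·T₅))): 9×8 by 8×16 → 9×16, cost 9·8·16 = 1152; cumulative 8464
Total: 8464 scalar multiplications.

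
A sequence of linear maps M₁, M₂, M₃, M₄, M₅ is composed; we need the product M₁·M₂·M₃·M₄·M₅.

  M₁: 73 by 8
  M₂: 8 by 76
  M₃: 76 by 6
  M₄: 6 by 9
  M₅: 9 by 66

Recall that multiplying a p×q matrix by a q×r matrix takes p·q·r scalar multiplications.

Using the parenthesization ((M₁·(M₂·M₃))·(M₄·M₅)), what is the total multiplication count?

(M₂·M₃): 8×76 by 76×6 → 8×6, cost 8·76·6 = 3648
(M₁·(M₂·M₃)): 73×8 by 8×6 → 73×6, cost 73·8·6 = 3504; cumulative 7152
(M₄·M₅): 6×9 by 9×66 → 6×66, cost 6·9·66 = 3564
((M₁·(M₂·M₃))·(M₄·M₅)): 73×6 by 6×66 → 73×66, cost 73·6·66 = 28908; cumulative 39624
Total: 39624 scalar multiplications.

39624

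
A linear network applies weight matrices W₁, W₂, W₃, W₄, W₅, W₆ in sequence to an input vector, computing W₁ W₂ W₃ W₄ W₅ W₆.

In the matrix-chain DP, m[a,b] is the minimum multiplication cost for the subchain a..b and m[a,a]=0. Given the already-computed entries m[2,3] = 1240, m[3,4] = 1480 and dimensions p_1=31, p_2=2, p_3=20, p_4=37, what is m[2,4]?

3774

m[2,4] = min over k∈[2,3] of m[2,k]+m[k+1,4]+p_{1}·p_k·p_{4}.
k=2: 0 + 1480 + 31·2·37 = 3774; k=3: 1240 + 0 + 31·20·37 = 24180.
Minimum: 3774 at k=2.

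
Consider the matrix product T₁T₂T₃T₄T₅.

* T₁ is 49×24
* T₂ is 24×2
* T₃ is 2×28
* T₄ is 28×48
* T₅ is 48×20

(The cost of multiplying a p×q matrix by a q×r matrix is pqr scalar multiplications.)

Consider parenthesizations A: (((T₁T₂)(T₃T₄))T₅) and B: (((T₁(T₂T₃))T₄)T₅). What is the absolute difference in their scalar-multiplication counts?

Order A = (((T₁T₂)(T₃T₄))T₅): (T₁T₂): 49×24 by 24×2 → 49×2, cost 49·24·2 = 2352; (T₃T₄): 2×28 by 28×48 → 2×48, cost 2·28·48 = 2688; ((T₁T₂)(T₃T₄)): 49×2 by 2×48 → 49×48, cost 49·2·48 = 4704; cumulative 9744; (((T₁T₂)(T₃T₄))T₅): 49×48 by 48×20 → 49×20, cost 49·48·20 = 47040; cumulative 56784. Total 56784.
Order B = (((T₁(T₂T₃))T₄)T₅): (T₂T₃): 24×2 by 2×28 → 24×28, cost 24·2·28 = 1344; (T₁(T₂T₃)): 49×24 by 24×28 → 49×28, cost 49·24·28 = 32928; cumulative 34272; ((T₁(T₂T₃))T₄): 49×28 by 28×48 → 49×48, cost 49·28·48 = 65856; cumulative 100128; (((T₁(T₂T₃))T₄)T₅): 49×48 by 48×20 → 49×20, cost 49·48·20 = 47040; cumulative 147168. Total 147168.
Difference: |56784 − 147168| = 90384.

90384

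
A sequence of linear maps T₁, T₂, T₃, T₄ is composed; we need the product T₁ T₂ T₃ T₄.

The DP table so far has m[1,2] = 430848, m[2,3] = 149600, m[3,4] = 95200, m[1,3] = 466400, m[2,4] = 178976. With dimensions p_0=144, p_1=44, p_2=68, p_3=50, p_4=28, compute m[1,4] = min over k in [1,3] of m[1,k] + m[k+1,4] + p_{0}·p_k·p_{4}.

m[1,4] = min over k∈[1,3] of m[1,k]+m[k+1,4]+p_{0}·p_k·p_{4}.
k=1: 0 + 178976 + 144·44·28 = 356384; k=2: 430848 + 95200 + 144·68·28 = 800224; k=3: 466400 + 0 + 144·50·28 = 668000.
Minimum: 356384 at k=1.

356384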